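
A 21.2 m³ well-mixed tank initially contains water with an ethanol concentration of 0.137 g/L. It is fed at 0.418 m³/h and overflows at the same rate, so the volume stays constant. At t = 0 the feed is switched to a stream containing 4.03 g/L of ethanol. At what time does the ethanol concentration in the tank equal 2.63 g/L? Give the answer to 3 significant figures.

Species balance on the tank: V dC/dt = Q(C_in − C), so τ = V/Q = 50.718 h.
C(t) = C_in + (C₀ − C_in) e^(−t/τ). Set C = 2.63 and solve for t:
e^(−t/τ) = (C − C_in)/(C₀ − C_in) = (2.63 − 4.03)/(0.137 − 4.03) = 0.35962
t = −τ ln(…) = 50.718 × 1.0227 = 51.869 h.

51.9 h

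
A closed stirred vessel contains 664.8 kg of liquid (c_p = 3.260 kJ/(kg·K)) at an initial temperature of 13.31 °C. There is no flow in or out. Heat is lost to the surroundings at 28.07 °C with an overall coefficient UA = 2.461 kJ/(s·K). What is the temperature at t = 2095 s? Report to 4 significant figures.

M c_p dT/dt = −UA(T − T_amb).
dT/dt = (T_ss − T)/τ with T_ss = T_amb = 28.0700 °C, τ = M c_p/UA = 664.8·3.260/2.461 = 880.637 s.
Integrating: T(t) = T_ss + (T₀ − T_ss) e^(−t/τ).
T(2095) = 28.0700 + (-14.7600)·0.0926469 = 26.7025 °C.

26.70 °C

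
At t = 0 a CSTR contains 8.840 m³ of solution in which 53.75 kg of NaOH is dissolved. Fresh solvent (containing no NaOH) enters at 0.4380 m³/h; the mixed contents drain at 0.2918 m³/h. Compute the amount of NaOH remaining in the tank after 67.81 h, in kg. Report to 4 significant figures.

Let m(t) be the amount of NaOH. Volume: V(t) = V₀ + (Q_in − Q_out) t = 8.840 + 0.146200 t; V(67.81) = 18.7538 m³.
Solute balance: dm/dt = 0 − Q_out C = −Q_out m/V(t).
dm/m = −Q_out dt/(V₀ + 0.146200 t); integrating gives ln(m/m₀) = −(Q_out/(Q_in−Q_out)) ln(V/V₀).
m = m₀ (V₀/V)^(Q_out/(Q_in−Q_out)) = 53.75 × (8.840/18.7538)^(1.99590) = 11.9796 kg.

11.98 kg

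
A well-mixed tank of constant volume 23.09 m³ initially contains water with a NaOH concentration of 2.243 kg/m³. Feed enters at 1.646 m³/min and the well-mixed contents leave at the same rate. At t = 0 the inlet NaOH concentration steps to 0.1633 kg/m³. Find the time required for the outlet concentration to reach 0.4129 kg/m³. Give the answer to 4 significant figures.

29.74 min

Species balance: V dC/dt = Q(C_in − C) ⇒ τ = V/Q = 14.0279 min.
C(t) = C_in + (C₀ − C_in) e^(−t/τ). Set C = 0.4129 and solve for t:
e^(−t/τ) = (C − C_in)/(C₀ − C_in) = (0.4129 − 0.1633)/(2.243 − 0.1633) = 0.120017
t = −τ ln(…) = 14.0279 × 2.12012 = 29.7409 min.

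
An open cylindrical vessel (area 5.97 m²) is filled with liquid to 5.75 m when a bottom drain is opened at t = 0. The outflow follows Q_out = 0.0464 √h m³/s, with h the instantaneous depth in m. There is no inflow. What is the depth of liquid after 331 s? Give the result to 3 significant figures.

Accumulation of liquid (constant cross-section A): A dh/dt = −0.0464 √h.
Separate and integrate: 2(√h − √h₀) = −(0.0464/A) t.
√h = √5.75 − 0.0464·331/(2·5.97) = 2.3979 − 1.2863 = 1.1116.
h = 1.1116² = 1.2357 m.

1.24 m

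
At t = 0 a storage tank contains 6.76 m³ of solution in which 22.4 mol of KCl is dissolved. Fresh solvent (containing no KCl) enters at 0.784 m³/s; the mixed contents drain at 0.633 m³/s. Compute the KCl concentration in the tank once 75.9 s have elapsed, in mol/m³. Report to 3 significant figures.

0.0193 mol/m³

Let m(t) be the amount of KCl. Volume: V(t) = V₀ + (Q_in − Q_out) t = 6.76 + 0.15100 t; V(75.9) = 18.221 m³.
No KCl enters, so dm/dt = −Q_out · (m/V).
Separate: dm/m = −Q_out dt/V(t) ⇒ ln(m/m₀) = −(Q_out/(Q_in−Q_out)) ln(V/V₀).
m = m₀ (V₀/V)^(Q_out/(Q_in−Q_out)) = 22.4 × (6.76/18.221)^(4.1921) = 0.35079 mol.
C = m/V = 0.35079/18.221 = 0.019252 mol/m³.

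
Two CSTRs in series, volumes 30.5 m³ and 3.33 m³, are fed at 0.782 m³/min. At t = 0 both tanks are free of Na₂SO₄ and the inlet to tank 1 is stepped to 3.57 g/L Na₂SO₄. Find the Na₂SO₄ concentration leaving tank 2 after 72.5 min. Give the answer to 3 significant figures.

2.95 g/L

Time constants: τᵢ = Vᵢ/Q for each well-mixed tank.
τ₁ = 30.5/0.782 = 39.003 min; τ₂ = 3.33/0.782 = 4.2583 min.
Solving the cascade with C₁(0)=C₂(0)=0 gives C₂(t) = C_in[1 − (τ₁ e^(−t/τ₁) − τ₂ e^(−t/τ₂))/(τ₁ − τ₂)].
At t = 72.5: e^(−t/τ₁) = 0.15585, e^(−t/τ₂) = 4.0356e-08.
C₂ = 3.57·[1 − (39.003·0.15585 − 4.2583·4.0356e-08)/(34.744)] = 3.57·0.82505 = 2.9454 g/L.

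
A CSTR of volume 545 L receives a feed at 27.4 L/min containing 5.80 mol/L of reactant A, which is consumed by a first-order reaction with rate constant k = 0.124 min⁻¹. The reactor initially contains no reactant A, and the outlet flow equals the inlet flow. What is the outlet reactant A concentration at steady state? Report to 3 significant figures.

V dC/dt = Q(C_in − C) − k V C.
Steady state (dC/dt = 0): C_ss = Q C_in/(Q + kV) = C_in/(1 + kV/Q).
C_ss = 27.4·5.80/(27.4 + 0.124·545) = 158.92/94.980 = 1.6732 mol/L.

1.67 mol/L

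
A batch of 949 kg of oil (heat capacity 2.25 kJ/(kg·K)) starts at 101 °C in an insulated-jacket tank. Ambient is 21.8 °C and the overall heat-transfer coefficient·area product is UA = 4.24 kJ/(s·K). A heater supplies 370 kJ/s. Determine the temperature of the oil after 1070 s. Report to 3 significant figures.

M c_p dT/dt = −UA(T − T_amb) + Q̇.
dT/dt = (T_ss − T)/τ with T_ss = T_amb + Q̇/UA = 21.8 + 370/4.24 = 109.06 °C, τ = M c_p/UA = 949·2.25/4.24 = 503.60 s.
Solution: T(t) = T_ss + (T₀ − T_ss) e^(−t/τ).
T(1070) = 109.06 + (-8.0642)·0.11947 = 108.10 °C.

108 °C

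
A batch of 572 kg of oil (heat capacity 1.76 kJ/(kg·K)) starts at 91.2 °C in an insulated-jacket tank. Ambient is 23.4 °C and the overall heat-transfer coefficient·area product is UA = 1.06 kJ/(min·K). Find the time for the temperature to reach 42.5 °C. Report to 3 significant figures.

1200 min

M c_p dT/dt = −UA(T − T_amb).
τ = M c_p/UA = 949.74 min; T_ss = T_amb = 23.400 °C.
T(t) = T_ss + (T₀ − T_ss)e^(−t/τ); set T = 42.5:
t = −τ ln[(T − T_ss)/(T₀ − T_ss)] = −949.74 · ln(0.28171) = 1203.2 min.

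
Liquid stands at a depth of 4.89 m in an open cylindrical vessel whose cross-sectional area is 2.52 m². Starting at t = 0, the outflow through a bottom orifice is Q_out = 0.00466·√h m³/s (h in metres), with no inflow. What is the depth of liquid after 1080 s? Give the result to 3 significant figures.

With no inflow, A dh/dt = −0.00466 √h.
This is separable: 2 d(√h)/dt = −0.00466/A, so √h = √h₀ − (0.00466/(2A)) t.
√h = √4.89 − 0.00466·1080/(2·2.52) = 2.2113 − 0.99857 = 1.2128.
h = 1.2128² = 1.4708 m.

1.47 m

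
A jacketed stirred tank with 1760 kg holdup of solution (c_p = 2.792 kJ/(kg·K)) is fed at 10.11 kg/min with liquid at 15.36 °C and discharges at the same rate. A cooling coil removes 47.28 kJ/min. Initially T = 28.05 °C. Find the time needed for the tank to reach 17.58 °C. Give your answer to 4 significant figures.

First-law balance (no shaft work): M c_p dT/dt = ṁ c_p (T_in − T) − 47.28.
τ = M/ṁ = 174.085 min; T_ss = T_in − Q̇/(ṁ c_p) = 13.6850 °C.
T(t) = T_ss + (T₀ − T_ss) e^(−t/τ). Set T = 17.58:
e^(−t/τ) = (17.58 − 13.6850)/(28.05 − 13.6850) = 0.271144
t = −174.085 · ln(0.271144) = 227.199 min.

227.2 min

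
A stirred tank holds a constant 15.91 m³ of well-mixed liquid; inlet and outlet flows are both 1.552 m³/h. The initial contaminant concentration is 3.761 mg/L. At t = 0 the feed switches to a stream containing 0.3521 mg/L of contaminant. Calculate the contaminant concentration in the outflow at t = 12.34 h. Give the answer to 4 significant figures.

1.375 mg/L

Mass balance on the solute (V constant): V dC/dt = Q(C_in − C).
Rewrite as dC/dt + C/τ = C_in/τ, τ = V/Q = 10.2513 h.
Integrating: C(t) = C_in + (C₀ − C_in) e^(−t/τ).
C(12.34) = 0.3521 + (3.761 − 0.3521)·e^(−12.34/10.2513) = 0.3521 + (3.40890)·0.300067 = 1.37500 mg/L.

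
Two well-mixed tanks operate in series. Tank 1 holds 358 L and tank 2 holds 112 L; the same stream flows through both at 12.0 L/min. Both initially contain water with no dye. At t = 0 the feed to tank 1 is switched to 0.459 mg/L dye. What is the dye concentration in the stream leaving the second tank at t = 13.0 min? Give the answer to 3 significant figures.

Time constants: τᵢ = Vᵢ/Q for each well-mixed tank.
τ₁ = 358/12.0 = 29.833 min; τ₂ = 112/12.0 = 9.3333 min.
Solving the cascade with C₁(0)=C₂(0)=0 gives C₂(t) = C_in[1 − (τ₁ e^(−t/τ₁) − τ₂ e^(−t/τ₂))/(τ₁ − τ₂)].
At t = 13.0: e^(−t/τ₁) = 0.64678, e^(−t/τ₂) = 0.24836.
C₂ = 0.459·[1 − (29.833·0.64678 − 9.3333·0.24836)/(20.500)] = 0.459·0.17183 = 0.078871 mg/L.

0.0789 mg/L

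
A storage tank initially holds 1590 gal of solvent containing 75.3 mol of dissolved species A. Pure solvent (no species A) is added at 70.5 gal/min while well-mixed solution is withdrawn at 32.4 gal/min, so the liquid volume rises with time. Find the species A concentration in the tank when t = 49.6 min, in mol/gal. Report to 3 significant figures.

Let m(t) be the amount of species A. Volume: V(t) = V₀ + (Q_in − Q_out) t = 1590 + 38.100 t; V(49.6) = 3479.8 gal.
No species A enters, so dm/dt = −Q_out · (m/V).
Separate: dm/m = −Q_out dt/V(t) ⇒ ln(m/m₀) = −(Q_out/(Q_in−Q_out)) ln(V/V₀).
m = m₀ (V₀/V)^(Q_out/(Q_in−Q_out)) = 75.3 × (1590/3479.8)^(0.85039) = 38.684 mol.
C = m/V = 38.684/3479.8 = 0.011117 mol/gal.

0.0111 mol/gal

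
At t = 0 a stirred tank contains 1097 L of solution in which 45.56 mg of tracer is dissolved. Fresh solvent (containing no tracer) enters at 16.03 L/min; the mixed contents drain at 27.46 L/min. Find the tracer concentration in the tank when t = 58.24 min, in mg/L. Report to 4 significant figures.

0.01122 mg/L

Total volume: dV/dt = Q_in − Q_out = -11.4300 L/min, so V(t) = 1097 − 11.4300 t and V(58.24) = 431.317 L.
Species balance (pure solvent in): dm/dt = −Q_out · m/V(t).
dm/m = −Q_out dt/(V₀ − 11.4300 t); integrating gives ln(m/m₀) = −(Q_out/(Q_in−Q_out)) ln(V/V₀).
m = m₀ (V₀/V)^(Q_out/(Q_in−Q_out)) = 45.56 × (1097/431.317)^(-2.40245) = 4.83733 mg.
C = m/V = 4.83733/431.317 = 0.0112153 mg/L.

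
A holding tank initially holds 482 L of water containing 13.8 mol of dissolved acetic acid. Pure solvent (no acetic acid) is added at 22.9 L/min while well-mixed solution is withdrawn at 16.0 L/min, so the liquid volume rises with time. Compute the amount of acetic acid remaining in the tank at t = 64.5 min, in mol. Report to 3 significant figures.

Total volume: dV/dt = Q_in − Q_out = 6.9000 L/min, so V(t) = 482 + 6.9000 t and V(64.5) = 927.05 L.
Species balance (pure solvent in): dm/dt = −Q_out · m/V(t).
Separate: dm/m = −Q_out dt/V(t) ⇒ ln(m/m₀) = −(Q_out/(Q_in−Q_out)) ln(V/V₀).
m = m₀ (V₀/V)^(Q_out/(Q_in−Q_out)) = 13.8 × (482/927.05)^(2.3188) = 3.0283 mol.

3.03 mol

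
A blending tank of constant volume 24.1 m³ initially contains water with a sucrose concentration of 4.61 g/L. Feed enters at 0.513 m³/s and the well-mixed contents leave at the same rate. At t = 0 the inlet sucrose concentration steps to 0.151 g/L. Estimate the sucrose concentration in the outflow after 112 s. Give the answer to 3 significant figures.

Accumulation = in − out for the solute gives V dC/dt = Q(C_in − C).
Time constant τ = V/Q = 24.1/0.513 = 46.979 s.
This is linear first-order; C(t) = C_in + (C₀ − C_in) e^(−t/τ).
C(112) = 0.151 + (4.61 − 0.151)·e^(−112/46.979) = 0.151 + (4.4590)·0.092175 = 0.56201 g/L.

0.562 g/L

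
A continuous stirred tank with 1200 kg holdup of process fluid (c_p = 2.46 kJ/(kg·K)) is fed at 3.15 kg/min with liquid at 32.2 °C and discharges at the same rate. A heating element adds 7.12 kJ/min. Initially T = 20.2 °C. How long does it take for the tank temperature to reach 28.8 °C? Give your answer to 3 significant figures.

M c_p dT/dt = ṁ c_p (T_in − T) + Q̇.
τ = M/ṁ = 380.95 min; T_ss = T_in + Q̇/(ṁ c_p) = 33.119 °C.
T(t) = T_ss + (T₀ − T_ss) e^(−t/τ). Set T = 28.8:
e^(−t/τ) = (28.8 − 33.119)/(20.2 − 33.119) = 0.33430
t = −380.95 · ln(0.33430) = 417.41 min.

417 min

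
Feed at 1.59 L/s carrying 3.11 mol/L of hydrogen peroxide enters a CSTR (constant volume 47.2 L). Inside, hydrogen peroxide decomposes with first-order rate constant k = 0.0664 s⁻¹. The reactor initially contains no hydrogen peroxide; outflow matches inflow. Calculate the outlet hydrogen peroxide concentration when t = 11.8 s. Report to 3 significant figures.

0.725 mol/L

Species balance: V dC/dt = Q C_in − Q C − k V C.
This is linear with rate a = Q/V + k = 0.10009 s⁻¹.
C_ss = Q C_in/(Q + kV) = 1.0467 mol/L; C(t) = C_ss + (C₀ − C_ss) e^(−a t).
C(11.8) = 1.0467 + (-1.0467)·e^(−0.10009·11.8) = 1.0467 + (-1.0467)·0.30697 = 0.72543 mol/L.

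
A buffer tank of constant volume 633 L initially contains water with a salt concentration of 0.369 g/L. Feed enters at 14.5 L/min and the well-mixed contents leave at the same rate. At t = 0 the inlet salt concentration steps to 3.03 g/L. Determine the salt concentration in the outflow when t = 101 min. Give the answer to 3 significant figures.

Transient balance on the dissolved component: V dC/dt = Q(C_in − C).
Rewrite as dC/dt + C/τ = C_in/τ, τ = V/Q = 43.655 min.
Integrating: C(t) = C_in + (C₀ − C_in) e^(−t/τ).
C(101) = 3.03 + (0.369 − 3.03)·e^(−101/43.655) = 3.03 + (-2.6610)·0.098906 = 2.7668 g/L.

2.77 g/L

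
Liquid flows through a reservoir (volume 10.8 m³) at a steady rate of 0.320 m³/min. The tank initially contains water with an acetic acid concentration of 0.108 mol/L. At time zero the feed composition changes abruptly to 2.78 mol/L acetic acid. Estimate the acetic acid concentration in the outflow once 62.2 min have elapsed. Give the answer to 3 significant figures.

Transient balance on the dissolved component: V dC/dt = Q(C_in − C).
Time constant τ = V/Q = 10.8/0.320 = 33.750 min.
Solution: C(t) = C_in + (C₀ − C_in) e^(−t/τ).
C(62.2) = 2.78 + (0.108 − 2.78)·e^(−62.2/33.750) = 2.78 + (-2.6720)·0.15835 = 2.3569 mol/L.

2.36 mol/L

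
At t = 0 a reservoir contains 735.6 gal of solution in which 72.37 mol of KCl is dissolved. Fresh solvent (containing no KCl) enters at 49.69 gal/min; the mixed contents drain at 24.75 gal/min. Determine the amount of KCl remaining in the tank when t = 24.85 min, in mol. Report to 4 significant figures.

39.46 mol

Total volume: dV/dt = Q_in − Q_out = 24.9400 gal/min, so V(t) = 735.6 + 24.9400 t and V(24.85) = 1355.36 gal.
Solute balance: dm/dt = 0 − Q_out C = −Q_out m/V(t).
Separate: dm/m = −Q_out dt/V(t) ⇒ ln(m/m₀) = −(Q_out/(Q_in−Q_out)) ln(V/V₀).
m = m₀ (V₀/V)^(Q_out/(Q_in−Q_out)) = 72.37 × (735.6/1355.36)^(0.992382) = 39.4610 mol.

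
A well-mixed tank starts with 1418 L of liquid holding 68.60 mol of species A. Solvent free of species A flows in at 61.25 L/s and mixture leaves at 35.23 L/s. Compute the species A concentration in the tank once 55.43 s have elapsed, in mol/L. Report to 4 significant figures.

0.009275 mol/L

Let m(t) be the amount of species A. Volume: V(t) = V₀ + (Q_in − Q_out) t = 1418 + 26.0200 t; V(55.43) = 2860.29 L.
Species balance (pure solvent in): dm/dt = −Q_out · m/V(t).
dm/m = −Q_out dt/(V₀ + 26.0200 t); integrating gives ln(m/m₀) = −(Q_out/(Q_in−Q_out)) ln(V/V₀).
m = m₀ (V₀/V)^(Q_out/(Q_in−Q_out)) = 68.60 × (1418/2860.29)^(1.35396) = 26.5294 mol.
C = m/V = 26.5294/2860.29 = 0.00927508 mol/L.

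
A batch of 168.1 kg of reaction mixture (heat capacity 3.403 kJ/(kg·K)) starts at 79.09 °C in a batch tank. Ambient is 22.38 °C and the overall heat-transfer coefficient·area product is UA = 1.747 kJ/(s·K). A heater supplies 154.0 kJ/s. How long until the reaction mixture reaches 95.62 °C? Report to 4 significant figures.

Energy balance: M c_p dT/dt = −UA(T − T_amb) + Q̇.
τ = M c_p/UA = 327.444 s; T_ss = T_amb + Q̇/UA = 22.38 + 154.0/1.747 = 110.531 °C.
T(t) = T_ss + (T₀ − T_ss)e^(−t/τ); set T = 95.62:
t = −τ ln[(T − T_ss)/(T₀ − T_ss)] = −327.444 · ln(0.474255) = 244.276 s.

244.3 s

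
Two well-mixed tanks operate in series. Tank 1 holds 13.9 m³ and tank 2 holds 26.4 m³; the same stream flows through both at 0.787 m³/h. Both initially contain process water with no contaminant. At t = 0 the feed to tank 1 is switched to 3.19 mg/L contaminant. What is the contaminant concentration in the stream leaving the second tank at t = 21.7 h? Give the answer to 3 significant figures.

Each tank obeys Vᵢ dCᵢ/dt = Q(Cᵢ₋₁ − Cᵢ), so τᵢ = Vᵢ/Q.
τ₁ = 13.9/0.787 = 17.662 h; τ₂ = 26.4/0.787 = 33.545 h.
Tank 1: C₁ = C_in(1 − e^(−t/τ₁)). Tank 2 (τ₁ ≠ τ₂): C₂ = C_in[1 − (τ₁ e^(−t/τ₁) − τ₂ e^(−t/τ₂))/(τ₁ − τ₂)].
At t = 21.7: e^(−t/τ₁) = 0.29269, e^(−t/τ₂) = 0.52367.
C₂ = 3.19·[1 − (17.662·0.29269 − 33.545·0.52367)/(-15.883)] = 3.19·0.21948 = 0.70015 mg/L.

0.700 mg/L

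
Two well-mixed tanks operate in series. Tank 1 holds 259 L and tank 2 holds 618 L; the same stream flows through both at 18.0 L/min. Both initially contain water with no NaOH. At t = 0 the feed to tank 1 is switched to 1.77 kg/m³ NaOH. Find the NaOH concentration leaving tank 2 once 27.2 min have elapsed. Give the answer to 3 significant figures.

0.583 kg/m³

Each tank obeys Vᵢ dCᵢ/dt = Q(Cᵢ₋₁ − Cᵢ), so τᵢ = Vᵢ/Q.
τ₁ = 259/18.0 = 14.389 min; τ₂ = 618/18.0 = 34.333 min.
Tank 1: C₁ = C_in(1 − e^(−t/τ₁)). Tank 2 (τ₁ ≠ τ₂): C₂ = C_in[1 − (τ₁ e^(−t/τ₁) − τ₂ e^(−t/τ₂))/(τ₁ − τ₂)].
At t = 27.2: e^(−t/τ₁) = 0.15102, e^(−t/τ₂) = 0.45283.
C₂ = 1.77·[1 − (14.389·0.15102 − 34.333·0.45283)/(-19.944)] = 1.77·0.32942 = 0.58308 kg/m³.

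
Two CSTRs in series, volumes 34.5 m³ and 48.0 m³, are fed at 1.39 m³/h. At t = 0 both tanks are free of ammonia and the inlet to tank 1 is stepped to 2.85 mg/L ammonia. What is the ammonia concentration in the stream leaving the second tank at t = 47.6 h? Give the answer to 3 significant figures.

1.37 mg/L

Species balance on tank i: dCᵢ/dt = (Cᵢ₋₁ − Cᵢ)/τᵢ with τᵢ = Vᵢ/Q.
τ₁ = 34.5/1.39 = 24.820 h; τ₂ = 48.0/1.39 = 34.532 h.
Solving the cascade with C₁(0)=C₂(0)=0 gives C₂(t) = C_in[1 − (τ₁ e^(−t/τ₁) − τ₂ e^(−t/τ₂))/(τ₁ − τ₂)].
At t = 47.6: e^(−t/τ₁) = 0.14693, e^(−t/τ₂) = 0.25198.
C₂ = 2.85·[1 − (24.820·0.14693 − 34.532·0.25198)/(-9.7122)] = 2.85·0.47957 = 1.3668 mg/L.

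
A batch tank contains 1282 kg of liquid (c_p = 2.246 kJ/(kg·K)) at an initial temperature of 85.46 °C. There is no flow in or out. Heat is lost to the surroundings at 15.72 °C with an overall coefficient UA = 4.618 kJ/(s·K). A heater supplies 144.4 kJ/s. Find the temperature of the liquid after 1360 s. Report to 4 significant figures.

Lumped-capacitance energy balance: M c_p dT/dt = UA(T_amb − T) + Q̇.
dT/dt = (T_ss − T)/τ with T_ss = T_amb + Q̇/UA = 15.72 + 144.4/4.618 = 46.9889 °C, τ = M c_p/UA = 1282·2.246/4.618 = 623.511 s.
Solution: T(t) = T_ss + (T₀ − T_ss) e^(−t/τ).
T(1360) = 46.9889 + (38.4711)·0.112906 = 51.3326 °C.

51.33 °C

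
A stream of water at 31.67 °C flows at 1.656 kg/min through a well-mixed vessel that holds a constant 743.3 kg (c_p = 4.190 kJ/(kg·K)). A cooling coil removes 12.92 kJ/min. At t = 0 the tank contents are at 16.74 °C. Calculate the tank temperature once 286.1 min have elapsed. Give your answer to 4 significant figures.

22.90 °C

Heat balance on the well-mixed liquid: M c_p dT/dt = ṁ c_p (T_in − T) − 12.92.
τ = M/ṁ = 448.853 min; T_ss = T_in − Q̇/(ṁ c_p) = 31.67 − 12.92/(1.656·4.190) = 29.8080 °C.
Integrating: T(t) = T_ss + (T₀ − T_ss) e^(−t/τ).
T(286.1) = 29.8080 + (-13.0680)·e^(−286.1/448.853) = 29.8080 + (-13.0680)·0.528664 = 22.8994 °C.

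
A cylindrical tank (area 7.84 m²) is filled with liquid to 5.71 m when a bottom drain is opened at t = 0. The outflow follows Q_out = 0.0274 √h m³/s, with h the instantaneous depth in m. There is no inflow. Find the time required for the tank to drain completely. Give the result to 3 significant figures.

1370 s

With no inflow, A dh/dt = −0.0274 √h.
∫ h^(−1/2) dh = −(0.0274/A) ∫ dt, giving 2√h = 2√h₀ − (0.0274/A) t.
Tank is empty when √h = 0: t_empty = 2A√h₀/0.0274.
t_empty = 2·7.84·√5.71/0.0274 = 15.680·2.3896/0.0274 = 1367.5 s.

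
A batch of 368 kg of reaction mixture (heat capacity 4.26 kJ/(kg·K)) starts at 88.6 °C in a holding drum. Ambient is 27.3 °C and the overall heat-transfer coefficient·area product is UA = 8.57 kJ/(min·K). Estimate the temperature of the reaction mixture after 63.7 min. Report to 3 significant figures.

70.6 °C

M c_p dT/dt = −UA(T − T_amb).
dT/dt = (T_ss − T)/τ with T_ss = T_amb = 27.300 °C, τ = M c_p/UA = 368·4.26/8.57 = 182.93 min.
This is linear first-order; T(t) = T_ss + (T₀ − T_ss) e^(−t/τ).
T(63.7) = 27.300 + (61.300)·0.70594 = 70.574 °C.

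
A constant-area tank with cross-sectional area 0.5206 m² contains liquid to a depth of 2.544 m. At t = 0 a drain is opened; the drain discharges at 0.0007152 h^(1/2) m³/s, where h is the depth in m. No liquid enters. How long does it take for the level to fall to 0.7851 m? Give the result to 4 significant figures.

A dh/dt = −Q_out = −0.0007152 √h.
Separate and integrate: 2(√h − √h₀) = −(0.0007152/A) t.
t = 2A(√h₀ − √h)/0.0007152 = 2·0.5206·(√2.544 − √0.7851)/0.0007152
  = 1.04120 × (1.59499 − 0.886059) / 0.0007152 = 1032.08 s.

1032 s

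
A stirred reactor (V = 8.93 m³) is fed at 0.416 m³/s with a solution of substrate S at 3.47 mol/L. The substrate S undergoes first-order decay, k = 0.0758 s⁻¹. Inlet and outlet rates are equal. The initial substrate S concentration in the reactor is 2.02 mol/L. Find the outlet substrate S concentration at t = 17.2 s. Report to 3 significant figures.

Species balance: V dC/dt = Q C_in − Q C − k V C.
dC/dt = (Q/V) C_in − (Q/V + k) C; effective rate a = Q/V + k = 0.046585 + 0.0758 = 0.12238 s⁻¹.
C_ss = Q C_in/(Q + kV) = 1.3208 mol/L; C(t) = C_ss + (C₀ − C_ss) e^(−a t).
C(17.2) = 1.3208 + (0.69918)·e^(−0.12238·17.2) = 1.3208 + (0.69918)·0.12184 = 1.4060 mol/L.

1.41 mol/L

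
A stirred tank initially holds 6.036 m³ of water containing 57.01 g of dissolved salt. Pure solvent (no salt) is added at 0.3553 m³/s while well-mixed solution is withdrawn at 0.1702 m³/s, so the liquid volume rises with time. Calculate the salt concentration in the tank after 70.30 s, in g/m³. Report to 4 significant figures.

1.040 g/m³

Let m(t) be the amount of salt. Volume: V(t) = V₀ + (Q_in − Q_out) t = 6.036 + 0.185100 t; V(70.30) = 19.0485 m³.
No salt enters, so dm/dt = −Q_out · (m/V).
dm/m = −Q_out dt/(V₀ + 0.185100 t); integrating gives ln(m/m₀) = −(Q_out/(Q_in−Q_out)) ln(V/V₀).
m = m₀ (V₀/V)^(Q_out/(Q_in−Q_out)) = 57.01 × (6.036/19.0485)^(0.919503) = 19.8160 g.
C = m/V = 19.8160/19.0485 = 1.04029 g/m³.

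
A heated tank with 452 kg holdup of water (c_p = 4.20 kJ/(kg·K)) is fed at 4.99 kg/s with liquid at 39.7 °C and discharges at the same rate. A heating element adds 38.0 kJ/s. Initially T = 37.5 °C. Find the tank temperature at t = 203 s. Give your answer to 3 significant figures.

41.1 °C

M c_p dT/dt = ṁ c_p (T_in − T) + Q̇.
Rearrange: dT/dt = (T_ss − T)/τ with τ = M/ṁ = 90.581 s and T_ss = T_in + Q̇/(ṁ c_p) = 41.513 °C.
T approaches T_ss exponentially: T(t) = T_ss + (T₀ − T_ss) e^(−t/τ).
T(203) = 41.513 + (-4.0132)·e^(−203/90.581) = 41.513 + (-4.0132)·0.10634 = 41.086 °C.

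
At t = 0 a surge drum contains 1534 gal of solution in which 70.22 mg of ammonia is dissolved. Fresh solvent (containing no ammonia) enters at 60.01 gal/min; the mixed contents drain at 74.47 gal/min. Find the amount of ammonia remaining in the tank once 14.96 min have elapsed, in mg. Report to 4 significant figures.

32.10 mg

Total volume: dV/dt = Q_in − Q_out = -14.4600 gal/min, so V(t) = 1534 − 14.4600 t and V(14.96) = 1317.68 gal.
Solute balance: dm/dt = 0 − Q_out C = −Q_out m/V(t).
dm/m = −Q_out dt/(V₀ − 14.4600 t); integrating gives ln(m/m₀) = −(Q_out/(Q_in−Q_out)) ln(V/V₀).
m = m₀ (V₀/V)^(Q_out/(Q_in−Q_out)) = 70.22 × (1534/1317.68)^(-5.15007) = 32.0977 mg.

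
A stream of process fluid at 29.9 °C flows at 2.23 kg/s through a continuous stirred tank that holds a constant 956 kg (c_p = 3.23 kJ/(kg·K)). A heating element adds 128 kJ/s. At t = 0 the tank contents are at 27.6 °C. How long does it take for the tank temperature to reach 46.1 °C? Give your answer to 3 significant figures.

1090 s

First-law balance (no shaft work): M c_p dT/dt = ṁ c_p (T_in − T) + 128.
τ = M/ṁ = 428.70 s; T_ss = T_in + Q̇/(ṁ c_p) = 47.671 °C.
T(t) = T_ss + (T₀ − T_ss) e^(−t/τ). Set T = 46.1:
e^(−t/τ) = (46.1 − 47.671)/(27.6 − 47.671) = 0.078255
t = −428.70 · ln(0.078255) = 1092.2 s.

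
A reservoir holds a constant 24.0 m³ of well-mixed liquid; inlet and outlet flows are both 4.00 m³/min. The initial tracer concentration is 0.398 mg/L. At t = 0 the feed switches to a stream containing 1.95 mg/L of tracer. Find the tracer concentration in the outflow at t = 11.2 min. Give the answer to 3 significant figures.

1.71 mg/L

Mass balance on the solute (V constant): V dC/dt = Q(C_in − C).
So dC/dt = (C_in − C)/τ with τ = V/Q = 24.0/4.00 = 6.0000 min.
This is linear first-order; C(t) = C_in + (C₀ − C_in) e^(−t/τ).
C(11.2) = 1.95 + (0.398 − 1.95)·e^(−11.2/6.0000) = 1.95 + (-1.5520)·0.15464 = 1.7100 mg/L.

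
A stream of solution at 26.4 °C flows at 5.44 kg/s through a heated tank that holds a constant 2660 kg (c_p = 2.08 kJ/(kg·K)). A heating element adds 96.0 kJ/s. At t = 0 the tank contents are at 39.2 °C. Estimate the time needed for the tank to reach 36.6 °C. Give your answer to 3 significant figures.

M c_p dT/dt = ṁ c_p (T_in − T) + Q̇.
τ = M/ṁ = 488.97 s; T_ss = T_in + Q̇/(ṁ c_p) = 34.884 °C.
T(t) = T_ss + (T₀ − T_ss) e^(−t/τ). Set T = 36.6:
e^(−t/τ) = (36.6 − 34.884)/(39.2 − 34.884) = 0.39757
t = −488.97 · ln(0.39757) = 451.02 s.

451 s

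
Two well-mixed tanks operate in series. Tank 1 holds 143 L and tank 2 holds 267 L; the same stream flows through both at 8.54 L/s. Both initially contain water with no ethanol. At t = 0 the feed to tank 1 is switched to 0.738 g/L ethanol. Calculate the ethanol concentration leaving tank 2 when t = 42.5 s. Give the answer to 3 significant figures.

0.397 g/L

Species balance on tank i: dCᵢ/dt = (Cᵢ₋₁ − Cᵢ)/τᵢ with τᵢ = Vᵢ/Q.
τ₁ = 143/8.54 = 16.745 s; τ₂ = 267/8.54 = 31.265 s.
Tank 1: C₁ = C_in(1 − e^(−t/τ₁)). Tank 2 (τ₁ ≠ τ₂): C₂ = C_in[1 − (τ₁ e^(−t/τ₁) − τ₂ e^(−t/τ₂))/(τ₁ − τ₂)].
At t = 42.5: e^(−t/τ₁) = 0.079015, e^(−t/τ₂) = 0.25682.
C₂ = 0.738·[1 − (16.745·0.079015 − 31.265·0.25682)/(-14.520)] = 0.738·0.53812 = 0.39713 g/L.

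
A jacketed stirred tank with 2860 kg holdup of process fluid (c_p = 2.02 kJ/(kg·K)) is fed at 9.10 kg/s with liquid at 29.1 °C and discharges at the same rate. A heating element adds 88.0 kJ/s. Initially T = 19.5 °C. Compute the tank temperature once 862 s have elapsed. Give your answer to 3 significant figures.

33.0 °C

Heat balance on the well-mixed liquid: M c_p dT/dt = ṁ c_p (T_in − T) + 88.0.
Rearrange: dT/dt = (T_ss − T)/τ with τ = M/ṁ = 314.29 s and T_ss = T_in + Q̇/(ṁ c_p) = 33.887 °C.
Integrating: T(t) = T_ss + (T₀ − T_ss) e^(−t/τ).
T(862) = 33.887 + (-14.387)·e^(−862/314.29) = 33.887 + (-14.387)·0.064394 = 32.961 °C.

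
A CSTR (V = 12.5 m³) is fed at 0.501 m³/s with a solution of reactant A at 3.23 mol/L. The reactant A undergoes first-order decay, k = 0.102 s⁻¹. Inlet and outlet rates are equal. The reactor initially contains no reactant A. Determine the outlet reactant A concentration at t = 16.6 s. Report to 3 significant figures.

0.825 mol/L

V dC/dt = Q(C_in − C) − k V C.
This is linear with rate a = Q/V + k = 0.14208 s⁻¹.
C_ss = Q C_in/(Q + kV) = 0.91117 mol/L; C(t) = C_ss + (C₀ − C_ss) e^(−a t).
C(16.6) = 0.91117 + (-0.91117)·e^(−0.14208·16.6) = 0.91117 + (-0.91117)·0.094559 = 0.82501 mol/L.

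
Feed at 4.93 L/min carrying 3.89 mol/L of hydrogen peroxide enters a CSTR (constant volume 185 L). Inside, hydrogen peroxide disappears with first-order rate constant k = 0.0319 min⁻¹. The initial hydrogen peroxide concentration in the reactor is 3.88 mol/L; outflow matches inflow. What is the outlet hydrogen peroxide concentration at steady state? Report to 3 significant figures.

Accumulation = in − out − consumed: V dC/dt = Q C_in − Q C − k V C.
Steady state (dC/dt = 0): C_ss = Q C_in/(Q + kV) = C_in/(1 + kV/Q).
C_ss = 4.93·3.89/(4.93 + 0.0319·185) = 19.178/10.831 = 1.7705 mol/L.

1.77 mol/L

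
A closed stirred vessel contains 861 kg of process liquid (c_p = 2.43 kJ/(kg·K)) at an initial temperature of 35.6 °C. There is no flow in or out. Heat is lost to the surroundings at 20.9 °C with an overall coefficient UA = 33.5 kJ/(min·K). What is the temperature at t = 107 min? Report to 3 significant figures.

Heat balance on the well-mixed liquid: M c_p dT/dt = −UA(T − T_amb).
dT/dt = (T_ss − T)/τ with T_ss = T_amb = 20.900 °C, τ = M c_p/UA = 861·2.43/33.5 = 62.455 min.
Solution: T(t) = T_ss + (T₀ − T_ss) e^(−t/τ).
T(107) = 20.900 + (14.700)·0.18028 = 23.550 °C.

23.6 °C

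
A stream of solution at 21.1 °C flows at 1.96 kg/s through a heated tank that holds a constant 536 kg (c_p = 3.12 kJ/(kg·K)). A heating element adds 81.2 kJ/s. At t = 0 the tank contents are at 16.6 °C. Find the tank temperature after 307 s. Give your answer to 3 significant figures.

28.6 °C

M c_p dT/dt = ṁ c_p (T_in − T) + Q̇.
τ = M/ṁ = 273.47 s; T_ss = T_in + Q̇/(ṁ c_p) = 21.1 + 81.2/(1.96·3.12) = 34.378 °C.
Integrating: T(t) = T_ss + (T₀ − T_ss) e^(−t/τ).
T(307) = 34.378 + (-17.778)·e^(−307/273.47) = 34.378 + (-17.778)·0.32543 = 28.593 °C.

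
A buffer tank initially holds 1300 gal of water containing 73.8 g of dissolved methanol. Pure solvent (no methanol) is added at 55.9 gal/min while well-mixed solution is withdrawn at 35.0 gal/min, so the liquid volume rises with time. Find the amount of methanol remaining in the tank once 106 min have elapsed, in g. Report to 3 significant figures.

13.9 g

Total volume: dV/dt = Q_in − Q_out = 20.900 gal/min, so V(t) = 1300 + 20.900 t and V(106) = 3515.4 gal.
No methanol enters, so dm/dt = −Q_out · (m/V).
dm/m = −Q_out dt/(V₀ + 20.900 t); integrating gives ln(m/m₀) = −(Q_out/(Q_in−Q_out)) ln(V/V₀).
m = m₀ (V₀/V)^(Q_out/(Q_in−Q_out)) = 73.8 × (1300/3515.4)^(1.6746) = 13.950 g.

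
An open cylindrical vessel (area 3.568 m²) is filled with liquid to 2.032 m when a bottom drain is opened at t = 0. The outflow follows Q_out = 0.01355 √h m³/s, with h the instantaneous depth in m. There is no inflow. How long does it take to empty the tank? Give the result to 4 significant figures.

750.7 s

Unsteady balance on liquid volume: A dh/dt = −0.01355 √h.
Separate and integrate: 2(√h − √h₀) = −(0.01355/A) t.
Set h = 0: 2√h₀ = (0.01355/A) t_empty ⇒ t_empty = 2A√h₀/0.01355.
t_empty = 2·3.568·√2.032/0.01355 = 7.13600·1.42548/0.01355 = 750.719 s.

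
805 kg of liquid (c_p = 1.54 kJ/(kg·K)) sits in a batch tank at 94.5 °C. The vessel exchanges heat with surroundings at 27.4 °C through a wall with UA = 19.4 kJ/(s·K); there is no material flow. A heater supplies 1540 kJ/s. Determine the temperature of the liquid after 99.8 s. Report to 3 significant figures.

104 °C

Energy balance: M c_p dT/dt = −UA(T − T_amb) + Q̇.
dT/dt = (T_ss − T)/τ with T_ss = T_amb + Q̇/UA = 27.4 + 1540/19.4 = 106.78 °C, τ = M c_p/UA = 805·1.54/19.4 = 63.902 s.
Solution: T(t) = T_ss + (T₀ − T_ss) e^(−t/τ).
T(99.8) = 106.78 + (-12.281)·0.20977 = 104.21 °C.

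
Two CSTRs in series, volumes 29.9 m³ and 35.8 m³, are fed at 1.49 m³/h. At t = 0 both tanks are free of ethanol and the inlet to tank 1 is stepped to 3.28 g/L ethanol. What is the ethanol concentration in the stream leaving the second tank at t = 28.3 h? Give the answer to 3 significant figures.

Species balance on tank i: dCᵢ/dt = (Cᵢ₋₁ − Cᵢ)/τᵢ with τᵢ = Vᵢ/Q.
τ₁ = 29.9/1.49 = 20.067 h; τ₂ = 35.8/1.49 = 24.027 h.
Tank 1: C₁ = C_in(1 − e^(−t/τ₁)). Tank 2 (τ₁ ≠ τ₂): C₂ = C_in[1 − (τ₁ e^(−t/τ₁) − τ₂ e^(−t/τ₂))/(τ₁ − τ₂)].
At t = 28.3: e^(−t/τ₁) = 0.24408, e^(−t/τ₂) = 0.30794.
C₂ = 3.28·[1 − (20.067·0.24408 − 24.027·0.30794)/(-3.9597)] = 3.28·0.36842 = 1.2084 g/L.

1.21 g/L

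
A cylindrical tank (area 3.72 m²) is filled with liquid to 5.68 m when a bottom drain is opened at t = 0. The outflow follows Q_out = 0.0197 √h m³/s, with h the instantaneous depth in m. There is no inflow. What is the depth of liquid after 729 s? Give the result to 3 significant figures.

0.205 m

Unsteady balance on liquid volume: A dh/dt = −0.0197 √h.
This is separable: 2 d(√h)/dt = −0.0197/A, so √h = √h₀ − (0.0197/(2A)) t.
√h = √5.68 − 0.0197·729/(2·3.72) = 2.3833 − 1.9303 = 0.45299.
h = 0.45299² = 0.20520 m.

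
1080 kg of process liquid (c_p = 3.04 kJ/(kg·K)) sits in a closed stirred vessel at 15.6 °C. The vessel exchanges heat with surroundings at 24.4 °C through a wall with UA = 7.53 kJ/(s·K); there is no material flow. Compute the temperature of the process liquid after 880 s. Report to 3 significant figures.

Energy balance: M c_p dT/dt = −UA(T − T_amb).
dT/dt = (T_ss − T)/τ with T_ss = T_amb = 24.400 °C, τ = M c_p/UA = 1080·3.04/7.53 = 436.02 s.
T approaches T_ss exponentially: T(t) = T_ss + (T₀ − T_ss) e^(−t/τ).
T(880) = 24.400 + (-8.8000)·0.13288 = 23.231 °C.

23.2 °C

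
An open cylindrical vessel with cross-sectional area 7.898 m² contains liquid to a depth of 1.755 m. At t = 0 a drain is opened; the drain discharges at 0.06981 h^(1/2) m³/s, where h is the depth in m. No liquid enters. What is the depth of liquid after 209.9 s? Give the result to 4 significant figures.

0.1577 m

With no inflow, A dh/dt = −0.06981 √h.
Separate and integrate: 2(√h − √h₀) = −(0.06981/A) t.
√h = √1.755 − 0.06981·209.9/(2·7.898) = 1.32476 − 0.927647 = 0.397117.
h = 0.397117² = 0.157702 m.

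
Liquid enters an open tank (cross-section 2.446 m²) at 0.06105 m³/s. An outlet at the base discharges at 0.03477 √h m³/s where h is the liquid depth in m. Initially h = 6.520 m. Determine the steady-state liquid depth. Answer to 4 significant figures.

A dh/dt = Q_in − 0.03477 √h. Steady state requires inflow = outflow:
Q_in = 0.03477 √h_ss ⇒ √h_ss = 0.06105/0.03477 = 1.75582.
h_ss = 1.75582² = 3.08292 m. (Since h₀ = 6.520 m > h_ss, the level will fall toward this value.)

3.083 m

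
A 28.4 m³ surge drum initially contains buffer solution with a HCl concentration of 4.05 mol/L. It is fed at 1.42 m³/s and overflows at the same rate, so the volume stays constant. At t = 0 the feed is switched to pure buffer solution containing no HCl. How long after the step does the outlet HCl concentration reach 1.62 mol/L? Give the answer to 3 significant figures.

18.3 s

Species balance: V dC/dt = Q(C_in − C) ⇒ τ = V/Q = 20.000 s.
C(t) = C_in + (C₀ − C_in) e^(−t/τ). Set C = 1.62 and solve for t:
e^(−t/τ) = (C − C_in)/(C₀ − C_in) = (1.62 − 0)/(4.05 − 0) = 0.40000
t = −τ ln(…) = 20.000 × 0.91629 = 18.326 s.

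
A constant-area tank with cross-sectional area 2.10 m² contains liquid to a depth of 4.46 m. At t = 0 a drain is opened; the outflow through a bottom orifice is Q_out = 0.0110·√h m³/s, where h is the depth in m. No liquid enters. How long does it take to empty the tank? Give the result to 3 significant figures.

806 s

With no inflow, A dh/dt = −0.0110 √h.
Separate and integrate: 2(√h − √h₀) = −(0.0110/A) t.
Tank is empty when √h = 0: t_empty = 2A√h₀/0.0110.
t_empty = 2·2.10·√4.46/0.0110 = 4.2000·2.1119/0.0110 = 806.35 s.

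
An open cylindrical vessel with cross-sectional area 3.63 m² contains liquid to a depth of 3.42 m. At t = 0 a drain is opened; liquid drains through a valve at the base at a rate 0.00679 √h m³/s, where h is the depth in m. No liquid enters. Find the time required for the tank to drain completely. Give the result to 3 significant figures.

1980 s

A dh/dt = −Q_out = −0.00679 √h.
∫ h^(−1/2) dh = −(0.00679/A) ∫ dt, giving 2√h = 2√h₀ − (0.00679/A) t.
Tank is empty when √h = 0: t_empty = 2A√h₀/0.00679.
t_empty = 2·3.63·√3.42/0.00679 = 7.2600·1.8493/0.00679 = 1977.3 s.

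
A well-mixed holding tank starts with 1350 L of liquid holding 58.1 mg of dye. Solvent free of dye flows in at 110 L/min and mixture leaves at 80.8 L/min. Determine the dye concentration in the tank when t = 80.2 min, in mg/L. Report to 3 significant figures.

0.000973 mg/L

Let m(t) be the amount of dye. Volume: V(t) = V₀ + (Q_in − Q_out) t = 1350 + 29.200 t; V(80.2) = 3691.8 L.
No dye enters, so dm/dt = −Q_out · (m/V).
Separate: dm/m = −Q_out dt/V(t) ⇒ ln(m/m₀) = −(Q_out/(Q_in−Q_out)) ln(V/V₀).
m = m₀ (V₀/V)^(Q_out/(Q_in−Q_out)) = 58.1 × (1350/3691.8)^(2.7671) = 3.5908 mg.
C = m/V = 3.5908/3691.8 = 0.00097264 mg/L.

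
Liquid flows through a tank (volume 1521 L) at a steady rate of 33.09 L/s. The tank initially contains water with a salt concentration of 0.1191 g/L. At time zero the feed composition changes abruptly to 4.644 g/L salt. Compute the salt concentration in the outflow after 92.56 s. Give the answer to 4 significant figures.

Accumulation = in − out for the solute gives V dC/dt = Q(C_in − C).
So dC/dt = (C_in − C)/τ with τ = V/Q = 1521/33.09 = 45.9655 s.
Solution: C(t) = C_in + (C₀ − C_in) e^(−t/τ).
C(92.56) = 4.644 + (0.1191 − 4.644)·e^(−92.56/45.9655) = 4.644 + (-4.52490)·0.133496 = 4.03994 g/L.

4.040 g/L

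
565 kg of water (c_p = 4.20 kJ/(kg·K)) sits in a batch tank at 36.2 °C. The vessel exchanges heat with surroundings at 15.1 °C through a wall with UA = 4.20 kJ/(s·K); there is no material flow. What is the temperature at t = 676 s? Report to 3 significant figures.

Unsteady energy balance on the tank contents: M c_p dT/dt = −UA(T − T_amb).
dT/dt = (T_ss − T)/τ with T_ss = T_amb = 15.100 °C, τ = M c_p/UA = 565·4.20/4.20 = 565.00 s.
Solution: T(t) = T_ss + (T₀ − T_ss) e^(−t/τ).
T(676) = 15.100 + (21.100)·0.30226 = 21.478 °C.

21.5 °C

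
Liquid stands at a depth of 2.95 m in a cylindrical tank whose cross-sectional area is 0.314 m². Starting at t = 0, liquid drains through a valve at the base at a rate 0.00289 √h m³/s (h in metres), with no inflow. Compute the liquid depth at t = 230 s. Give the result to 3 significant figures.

0.434 m

A dh/dt = −Q_out = −0.00289 √h.
This is separable: 2 d(√h)/dt = −0.00289/A, so √h = √h₀ − (0.00289/(2A)) t.
√h = √2.95 − 0.00289·230/(2·0.314) = 1.7176 − 1.0584 = 0.65912.
h = 0.65912² = 0.43444 m.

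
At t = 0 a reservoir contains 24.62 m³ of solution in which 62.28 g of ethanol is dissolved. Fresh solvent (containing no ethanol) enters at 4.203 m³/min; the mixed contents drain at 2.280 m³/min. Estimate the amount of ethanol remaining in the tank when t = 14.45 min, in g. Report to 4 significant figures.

25.43 g

Let m(t) be the amount of ethanol. Volume: V(t) = V₀ + (Q_in − Q_out) t = 24.62 + 1.92300 t; V(14.45) = 52.4074 m³.
Solute balance: dm/dt = 0 − Q_out C = −Q_out m/V(t).
dm/m = −Q_out dt/(V₀ + 1.92300 t); integrating gives ln(m/m₀) = −(Q_out/(Q_in−Q_out)) ln(V/V₀).
m = m₀ (V₀/V)^(Q_out/(Q_in−Q_out)) = 62.28 × (24.62/52.4074)^(1.18565) = 25.4292 g.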